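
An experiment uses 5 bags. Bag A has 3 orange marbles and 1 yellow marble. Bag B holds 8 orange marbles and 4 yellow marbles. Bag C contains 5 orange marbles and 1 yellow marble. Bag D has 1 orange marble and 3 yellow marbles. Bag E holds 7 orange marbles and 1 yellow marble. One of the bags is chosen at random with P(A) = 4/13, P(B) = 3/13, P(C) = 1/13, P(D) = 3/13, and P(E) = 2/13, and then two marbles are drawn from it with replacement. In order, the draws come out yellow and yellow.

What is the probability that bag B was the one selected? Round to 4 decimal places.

Compute the likelihood of the observed sequence for each case: P(data | bag A) = (1/4)(1/4) = 0.0625; P(data | bag B) = (4/12)(4/12) = 0.11111; P(data | bag C) = (1/6)(1/6) = 0.027778; P(data | bag D) = (3/4)(3/4) = 0.5625; P(data | bag E) = (1/8)(1/8) = 0.015625.
Multiplying each by its prior: 4/13 · 0.0625 = 0.019231, 3/13 · 0.11111 = 0.025641, 1/13 · 0.027778 = 0.0021368, 3/13 · 0.5625 = 0.12981, 2/13 · 0.015625 = 0.0024038; with total 0.17922.
Hence P(bag B | data) = (0.025641) / (0.17922) = 0.14307.

0.1431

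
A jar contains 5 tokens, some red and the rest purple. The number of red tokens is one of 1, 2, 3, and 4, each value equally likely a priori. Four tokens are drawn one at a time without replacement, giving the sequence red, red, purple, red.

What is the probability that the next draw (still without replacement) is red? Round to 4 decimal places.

0.6667

Under each hypothesis, the probability of the observed sequence is: P(data | r = 1) = (1/5)(0/4) = 0; P(data | r = 2) = (2/5)(1/4)(3/3)(0/2) = 0; P(data | r = 3) = (3/5)(2/4)(2/3)(1/2) = 1/10; P(data | r = 4) = (4/5)(3/4)(1/3)(2/2) = 1/5.
The prior-weighted likelihoods are 1/4 · 0 = 0, 1/4 · 0 = 0, 1/4 · 1/10 = 1/40, 1/4 · 1/5 = 1/20; these sum to 3/40.
Dividing through by the total gives posterior P(r = 1 | data) = 0, P(r = 2 | data) = 0, P(r = 3 | data) = 1/3, P(r = 4 | data) = 2/3.
The predictive probability is P(red next | data) = (0)(1/3) + (1)(2/3) = 2/3.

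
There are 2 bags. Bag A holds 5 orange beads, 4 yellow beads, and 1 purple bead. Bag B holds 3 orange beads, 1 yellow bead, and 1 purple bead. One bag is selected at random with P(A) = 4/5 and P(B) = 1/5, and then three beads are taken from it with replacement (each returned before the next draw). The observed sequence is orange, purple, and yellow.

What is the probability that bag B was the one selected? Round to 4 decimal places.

0.2308

Compute the likelihood of the observed sequence for each case: P(data | bag A) = (5/10)(1/10)(4/10) = 1/50; P(data | bag B) = (3/5)(1/5)(1/5) = 3/125.
Multiplying each by its prior: 4/5 · 1/50 = 2/125, 1/5 · 3/125 = 3/625; with total 13/625.
By Bayes' rule, P(bag B | data) = (3/625) / (13/625) = 3/13.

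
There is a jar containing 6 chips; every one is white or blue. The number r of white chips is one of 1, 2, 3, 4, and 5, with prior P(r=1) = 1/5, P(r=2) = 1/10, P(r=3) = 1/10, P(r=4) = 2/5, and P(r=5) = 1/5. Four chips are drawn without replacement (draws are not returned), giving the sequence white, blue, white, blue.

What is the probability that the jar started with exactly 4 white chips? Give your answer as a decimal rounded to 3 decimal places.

Compute the likelihood of the observed sequence for each case: P(data | r = 1) = (1/6)(5/5)(0/4) = 0; P(data | r = 2) = (2/6)(4/5)(1/4)(3/3) = 1/15; P(data | r = 3) = (3/6)(3/5)(2/4)(2/3) = 1/10; P(data | r = 4) = (4/6)(2/5)(3/4)(1/3) = 1/15; P(data | r = 5) = (5/6)(1/5)(4/4)(0/3) = 0.
The prior-weighted likelihoods are 1/5 · 0 = 0, 1/10 · 1/15 = 1/150, 1/10 · 1/10 = 1/100, 2/5 · 1/15 = 2/75, 1/5 · 0 = 0; with total 13/300.
Hence P(r = 4 | data) = (2/75) / (13/300) = 8/13.

0.615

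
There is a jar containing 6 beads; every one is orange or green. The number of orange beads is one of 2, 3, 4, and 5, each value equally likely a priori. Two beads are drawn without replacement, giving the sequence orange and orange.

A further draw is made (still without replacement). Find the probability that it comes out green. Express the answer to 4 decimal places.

0.4375

Compute the likelihood of the observed sequence for each case: P(data | r = 2) = (2/6)(1/5) = 1/15; P(data | r = 3) = (3/6)(2/5) = 1/5; P(data | r = 4) = (4/6)(3/5) = 2/5; P(data | r = 5) = (5/6)(4/5) = 2/3.
Multiplying each by its prior: 1/4 · 1/15 = 1/60, 1/4 · 1/5 = 1/20, 1/4 · 2/5 = 1/10, 1/4 · 2/3 = 1/6; summing to 1/3.
The posterior is then P(r = 2 | data) = 1/20, P(r = 3 | data) = 3/20, P(r = 4 | data) = 3/10, P(r = 5 | data) = 1/2.
So P(green next | data) = Σ P(green next | H) P(H | data) = (1)(1/20) + (3/4)(3/20) + (1/2)(3/10) + (1/4)(1/2) = 7/16.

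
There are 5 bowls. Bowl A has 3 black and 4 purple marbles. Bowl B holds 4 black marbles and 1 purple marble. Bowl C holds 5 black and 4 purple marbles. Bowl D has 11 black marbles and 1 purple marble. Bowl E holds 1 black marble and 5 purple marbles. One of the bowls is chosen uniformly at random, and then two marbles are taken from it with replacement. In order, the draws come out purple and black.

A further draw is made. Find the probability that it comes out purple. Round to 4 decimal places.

0.4657

The likelihood of the observed sequence under each hypothesis: P(data | bowl A) = (4/7)(3/7) = 0.2449; P(data | bowl B) = (1/5)(4/5) = 0.16; P(data | bowl C) = (4/9)(5/9) = 0.24691; P(data | bowl D) = (1/12)(11/12) = 0.076389; P(data | bowl E) = (5/6)(1/6) = 0.13889.
Weighting by the prior gives 1/5 · 0.2449 = 0.04898, 1/5 · 0.16 = 0.032, 1/5 · 0.24691 = 0.049383, 1/5 · 0.076389 = 0.015278, 1/5 · 0.13889 = 0.027778; these sum to 0.17342.
Normalising, the posterior is P(bowl A | data) = 0.28244, P(bowl B | data) = 0.18453, P(bowl C | data) = 0.28476, P(bowl D | data) = 0.088098, P(bowl E | data) = 0.16018.
So P(purple next | data) = Σ P(purple next | H) P(H | data) = (4/7)(0.28244) + (1/5)(0.18453) + (4/9)(0.28476) + (1/12)(0.088098) + (5/6)(0.16018) = 0.46568.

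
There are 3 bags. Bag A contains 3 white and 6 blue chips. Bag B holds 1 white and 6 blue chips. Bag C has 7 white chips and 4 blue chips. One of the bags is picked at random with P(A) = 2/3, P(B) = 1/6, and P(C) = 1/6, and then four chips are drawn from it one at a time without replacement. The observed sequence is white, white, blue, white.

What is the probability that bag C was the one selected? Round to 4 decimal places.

Under each hypothesis, the probability of the observed sequence is: P(data | bag A) = (3/9)(2/8)(6/7)(1/6) = 0.011905; P(data | bag B) = (1/7)(0/6) = 0; P(data | bag C) = (7/11)(6/10)(4/9)(5/8) = 0.10606.
Multiplying each by its prior: 2/3 · 0.011905 = 0.0079365, 1/6 · 0 = 0, 1/6 · 0.10606 = 0.017677; summing to 0.025613.
So P(bag C | data) = (0.017677) / (0.025613) = 0.69014.

0.6901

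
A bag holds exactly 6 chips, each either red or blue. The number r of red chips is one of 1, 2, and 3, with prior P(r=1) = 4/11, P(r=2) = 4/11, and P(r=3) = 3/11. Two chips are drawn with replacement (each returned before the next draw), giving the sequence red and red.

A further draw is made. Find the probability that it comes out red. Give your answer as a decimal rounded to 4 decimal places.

For each hypothesis, P(data | H) works out to: P(data | r = 1) = (1/6)(1/6) = 1/36; P(data | r = 2) = (2/6)(2/6) = 1/9; P(data | r = 3) = (3/6)(3/6) = 1/4.
Multiplying each by its prior: 4/11 · 1/36 = 1/99, 4/11 · 1/9 = 4/99, 3/11 · 1/4 = 3/44; these sum to 47/396.
Normalising, the posterior is P(r = 1 | data) = 4/47, P(r = 2 | data) = 16/47, P(r = 3 | data) = 27/47.
Averaging over the posterior, P(red next | data) = (1/6)(4/47) + (1/3)(16/47) + (1/2)(27/47) = 39/94.

0.4149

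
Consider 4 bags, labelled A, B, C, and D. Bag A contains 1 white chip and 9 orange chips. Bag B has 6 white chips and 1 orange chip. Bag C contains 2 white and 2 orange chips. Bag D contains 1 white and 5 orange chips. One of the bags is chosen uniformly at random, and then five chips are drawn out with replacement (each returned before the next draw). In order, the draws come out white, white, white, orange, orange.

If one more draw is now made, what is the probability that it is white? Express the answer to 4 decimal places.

0.5664

The likelihood of the observed sequence under each hypothesis: P(data | bag A) = (1/10)(1/10)(1/10)(9/10)(9/10) = 0.00081; P(data | bag B) = (6/7)(6/7)(6/7)(1/7)(1/7) = 0.012852; P(data | bag C) = (2/4)(2/4)(2/4)(2/4)(2/4) = 0.03125; P(data | bag D) = (1/6)(1/6)(1/6)(5/6)(5/6) = 0.003215.
Weighting by the prior gives 1/4 · 0.00081 = 0.0002025, 1/4 · 0.012852 = 0.0032129, 1/4 · 0.03125 = 0.0078125, 1/4 · 0.003215 = 0.00080376; summing to 0.012032.
Dividing through by the total gives posterior P(bag A | data) = 0.016831, P(bag B | data) = 0.26704, P(bag C | data) = 0.64933, P(bag D | data) = 0.066803.
So P(white next | data) = Σ P(white next | H) P(H | data) = (1/10)(0.016831) + (6/7)(0.26704) + (1/2)(0.64933) + (1/6)(0.066803) = 0.56637.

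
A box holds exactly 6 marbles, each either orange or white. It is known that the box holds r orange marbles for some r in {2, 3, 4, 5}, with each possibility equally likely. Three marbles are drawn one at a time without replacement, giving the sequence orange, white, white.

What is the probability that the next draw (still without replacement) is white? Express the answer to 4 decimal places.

0.4400

The likelihood of the observed sequence under each hypothesis: P(data | r = 2) = (2/6)(4/5)(3/4) = 1/5; P(data | r = 3) = (3/6)(3/5)(2/4) = 3/20; P(data | r = 4) = (4/6)(2/5)(1/4) = 1/15; P(data | r = 5) = (5/6)(1/5)(0/4) = 0.
Multiplying each by its prior: 1/4 · 1/5 = 1/20, 1/4 · 3/20 = 3/80, 1/4 · 1/15 = 1/60, 1/4 · 0 = 0; summing to 5/48.
Dividing through by the total gives posterior P(r = 2 | data) = 12/25, P(r = 3 | data) = 9/25, P(r = 4 | data) = 4/25, P(r = 5 | data) = 0.
The predictive probability is P(white next | data) = (2/3)(12/25) + (1/3)(9/25) + (0)(4/25) = 11/25.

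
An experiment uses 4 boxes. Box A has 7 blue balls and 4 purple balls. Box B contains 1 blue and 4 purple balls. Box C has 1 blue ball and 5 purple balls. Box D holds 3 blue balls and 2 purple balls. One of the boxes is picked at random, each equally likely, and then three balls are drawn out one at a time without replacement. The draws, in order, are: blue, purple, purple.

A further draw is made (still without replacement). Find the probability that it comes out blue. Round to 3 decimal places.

0.297

Under each hypothesis, the probability of the observed sequence is: P(data | box A) = (7/11)(4/10)(3/9) = 14/165; P(data | box B) = (1/5)(4/4)(3/3) = 1/5; P(data | box C) = (1/6)(5/5)(4/4) = 1/6; P(data | box D) = (3/5)(2/4)(1/3) = 1/10.
Weighting by the prior gives 1/4 · 14/165 = 7/330, 1/4 · 1/5 = 1/20, 1/4 · 1/6 = 1/24, 1/4 · 1/10 = 1/40; summing to 91/660.
Dividing through by the total gives posterior P(box A | data) = 2/13, P(box B | data) = 33/91, P(box C | data) = 55/182, P(box D | data) = 33/182.
Averaging over the posterior, P(blue next | data) = (3/4)(2/13) + (0)(33/91) + (0)(55/182) + (1)(33/182) = 27/91.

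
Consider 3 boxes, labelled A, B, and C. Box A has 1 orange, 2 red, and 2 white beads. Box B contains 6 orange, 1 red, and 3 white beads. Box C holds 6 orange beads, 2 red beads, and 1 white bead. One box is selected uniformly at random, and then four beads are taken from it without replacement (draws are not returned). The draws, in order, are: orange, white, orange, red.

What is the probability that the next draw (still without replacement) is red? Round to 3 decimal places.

0.105

For each hypothesis, P(data | H) works out to: P(data | box A) = (1/5)(2/4)(0/3) = 0; P(data | box B) = (6/10)(3/9)(5/8)(1/7) = 0.017857; P(data | box C) = (6/9)(1/8)(5/7)(2/6) = 0.019841.
The prior-weighted likelihoods are 1/3 · 0 = 0, 1/3 · 0.017857 = 0.0059524, 1/3 · 0.019841 = 0.0066138; these sum to 0.012566.
The posterior is then P(box A | data) = 0, P(box B | data) = 0.47368, P(box C | data) = 0.52632.
So P(red next | data) = Σ P(red next | H) P(H | data) = (0)(0.47368) + (1/5)(0.52632) = 0.10526.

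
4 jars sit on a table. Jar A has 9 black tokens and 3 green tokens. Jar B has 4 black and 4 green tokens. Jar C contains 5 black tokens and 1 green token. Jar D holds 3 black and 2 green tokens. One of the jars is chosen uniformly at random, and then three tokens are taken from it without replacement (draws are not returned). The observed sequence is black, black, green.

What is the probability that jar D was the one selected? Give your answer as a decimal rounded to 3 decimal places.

The likelihood of the observed sequence under each hypothesis: P(data | jar A) = (9/12)(8/11)(3/10) = 0.16364; P(data | jar B) = (4/8)(3/7)(4/6) = 0.14286; P(data | jar C) = (5/6)(4/5)(1/4) = 0.16667; P(data | jar D) = (3/5)(2/4)(2/3) = 0.2.
The prior-weighted likelihoods are 1/4 · 0.16364 = 0.040909, 1/4 · 0.14286 = 0.035714, 1/4 · 0.16667 = 0.041667, 1/4 · 0.2 = 0.05; with total 0.16829.
By Bayes' rule, P(jar D | data) = (0.05) / (0.16829) = 0.29711.

0.297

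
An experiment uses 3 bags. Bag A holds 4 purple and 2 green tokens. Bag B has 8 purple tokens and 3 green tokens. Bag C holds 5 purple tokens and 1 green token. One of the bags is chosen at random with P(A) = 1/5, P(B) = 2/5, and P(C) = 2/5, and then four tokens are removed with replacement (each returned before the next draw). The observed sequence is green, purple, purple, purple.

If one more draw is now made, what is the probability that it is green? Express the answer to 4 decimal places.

Compute the likelihood of the observed sequence for each case: P(data | bag A) = (2/6)(4/6)(4/6)(4/6) = 0.098765; P(data | bag B) = (3/11)(8/11)(8/11)(8/11) = 0.10491; P(data | bag C) = (1/6)(5/6)(5/6)(5/6) = 0.096451.
The prior-weighted likelihoods are 1/5 · 0.098765 = 0.019753, 2/5 · 0.10491 = 0.041964, 2/5 · 0.096451 = 0.03858; summing to 0.1003.
Normalising, the posterior is P(bag A | data) = 0.19694, P(bag B | data) = 0.4184, P(bag C | data) = 0.38466.
Averaging over the posterior, P(green next | data) = (1/3)(0.19694) + (3/11)(0.4184) + (1/6)(0.38466) = 0.24387.

0.2439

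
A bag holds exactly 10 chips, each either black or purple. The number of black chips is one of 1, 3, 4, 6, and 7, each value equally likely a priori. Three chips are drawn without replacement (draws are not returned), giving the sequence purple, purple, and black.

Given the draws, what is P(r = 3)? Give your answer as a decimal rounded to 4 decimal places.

0.2917

For each hypothesis, P(data | H) works out to: P(data | r = 1) = (9/10)(8/9)(1/8) = 1/10; P(data | r = 3) = (7/10)(6/9)(3/8) = 7/40; P(data | r = 4) = (6/10)(5/9)(4/8) = 1/6; P(data | r = 6) = (4/10)(3/9)(6/8) = 1/10; P(data | r = 7) = (3/10)(2/9)(7/8) = 7/120.
The prior-weighted likelihoods are 1/5 · 1/10 = 1/50, 1/5 · 7/40 = 7/200, 1/5 · 1/6 = 1/30, 1/5 · 1/10 = 1/50, 1/5 · 7/120 = 7/600; summing to 3/25.
Hence P(r = 3 | data) = (7/200) / (3/25) = 7/24.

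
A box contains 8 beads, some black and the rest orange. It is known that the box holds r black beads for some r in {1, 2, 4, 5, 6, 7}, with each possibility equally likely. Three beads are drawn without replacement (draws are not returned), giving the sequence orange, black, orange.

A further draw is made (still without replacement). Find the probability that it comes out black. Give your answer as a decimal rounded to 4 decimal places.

The likelihood of the observed sequence under each hypothesis: P(data | r = 1) = (7/8)(1/7)(6/6) = 1/8; P(data | r = 2) = (6/8)(2/7)(5/6) = 5/28; P(data | r = 4) = (4/8)(4/7)(3/6) = 1/7; P(data | r = 5) = (3/8)(5/7)(2/6) = 5/56; P(data | r = 6) = (2/8)(6/7)(1/6) = 1/28; P(data | r = 7) = (1/8)(7/7)(0/6) = 0.
Weighting by the prior gives 1/6 · 1/8 = 1/48, 1/6 · 5/28 = 5/168, 1/6 · 1/7 = 1/42, 1/6 · 5/56 = 5/336, 1/6 · 1/28 = 1/168, 1/6 · 0 = 0; summing to 2/21.
Normalising, the posterior is P(r = 1 | data) = 7/32, P(r = 2 | data) = 5/16, P(r = 4 | data) = 1/4, P(r = 5 | data) = 5/32, P(r = 6 | data) = 1/16, P(r = 7 | data) = 0.
So P(black next | data) = Σ P(black next | H) P(H | data) = (0)(7/32) + (1/5)(5/16) + (3/5)(1/4) + (4/5)(5/32) + (1)(1/16) = 2/5.

0.4000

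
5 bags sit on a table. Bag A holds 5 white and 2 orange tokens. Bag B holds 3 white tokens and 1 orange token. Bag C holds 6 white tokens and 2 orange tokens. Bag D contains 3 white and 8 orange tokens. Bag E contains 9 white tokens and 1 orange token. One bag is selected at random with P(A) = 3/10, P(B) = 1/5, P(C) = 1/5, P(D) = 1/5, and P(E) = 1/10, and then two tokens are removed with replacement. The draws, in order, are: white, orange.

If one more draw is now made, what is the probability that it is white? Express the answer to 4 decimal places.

0.6431

Compute the likelihood of the observed sequence for each case: P(data | bag A) = (5/7)(2/7) = 0.20408; P(data | bag B) = (3/4)(1/4) = 0.1875; P(data | bag C) = (6/8)(2/8) = 0.1875; P(data | bag D) = (3/11)(8/11) = 0.19835; P(data | bag E) = (9/10)(1/10) = 0.09.
The prior-weighted likelihoods are 3/10 · 0.20408 = 0.061224, 1/5 · 0.1875 = 0.0375, 1/5 · 0.1875 = 0.0375, 1/5 · 0.19835 = 0.039669, 1/10 · 0.09 = 0.009; summing to 0.18489.
Normalising, the posterior is P(bag A | data) = 0.33113, P(bag B | data) = 0.20282, P(bag C | data) = 0.20282, P(bag D | data) = 0.21455, P(bag E | data) = 0.048677.
So P(white next | data) = Σ P(white next | H) P(H | data) = (5/7)(0.33113) + (3/4)(0.20282) + (3/4)(0.20282) + (3/11)(0.21455) + (9/10)(0.048677) = 0.64308.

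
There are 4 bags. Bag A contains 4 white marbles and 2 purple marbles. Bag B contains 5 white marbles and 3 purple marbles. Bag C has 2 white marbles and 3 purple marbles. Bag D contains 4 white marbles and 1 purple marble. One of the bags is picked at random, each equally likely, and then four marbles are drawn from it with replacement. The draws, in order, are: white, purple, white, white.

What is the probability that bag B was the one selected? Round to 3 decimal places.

The likelihood of the observed sequence under each hypothesis: P(data | bag A) = (4/6)(2/6)(4/6)(4/6) = 0.098765; P(data | bag B) = (5/8)(3/8)(5/8)(5/8) = 0.091553; P(data | bag C) = (2/5)(3/5)(2/5)(2/5) = 0.0384; P(data | bag D) = (4/5)(1/5)(4/5)(4/5) = 0.1024.
Multiplying each by its prior: 1/4 · 0.098765 = 0.024691, 1/4 · 0.091553 = 0.022888, 1/4 · 0.0384 = 0.0096, 1/4 · 0.1024 = 0.0256; these sum to 0.08278.
Hence P(bag B | data) = (0.022888) / (0.08278) = 0.2765.

0.276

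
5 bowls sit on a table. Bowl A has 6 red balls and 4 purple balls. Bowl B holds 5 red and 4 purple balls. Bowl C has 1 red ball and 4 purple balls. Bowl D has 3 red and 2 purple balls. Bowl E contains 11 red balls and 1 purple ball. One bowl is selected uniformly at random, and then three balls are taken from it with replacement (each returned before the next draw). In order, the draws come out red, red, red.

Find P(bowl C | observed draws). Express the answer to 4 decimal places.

0.0058

Compute the likelihood of the observed sequence for each case: P(data | bowl A) = (6/10)(6/10)(6/10) = 0.216; P(data | bowl B) = (5/9)(5/9)(5/9) = 0.17147; P(data | bowl C) = (1/5)(1/5)(1/5) = 0.008; P(data | bowl D) = (3/5)(3/5)(3/5) = 0.216; P(data | bowl E) = (11/12)(11/12)(11/12) = 0.77025.
Weighting by the prior gives 1/5 · 0.216 = 0.0432, 1/5 · 0.17147 = 0.034294, 1/5 · 0.008 = 0.0016, 1/5 · 0.216 = 0.0432, 1/5 · 0.77025 = 0.15405; these sum to 0.27634.
Therefore the posterior P(bowl C | data) = (0.0016) / (0.27634) = 0.0057899.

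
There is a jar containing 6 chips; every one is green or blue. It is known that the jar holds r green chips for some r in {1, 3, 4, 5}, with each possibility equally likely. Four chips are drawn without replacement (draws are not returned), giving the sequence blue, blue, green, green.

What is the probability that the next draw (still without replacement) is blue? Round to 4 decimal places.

0.3000

Compute the likelihood of the observed sequence for each case: P(data | r = 1) = (5/6)(4/5)(1/4)(0/3) = 0; P(data | r = 3) = (3/6)(2/5)(3/4)(2/3) = 1/10; P(data | r = 4) = (2/6)(1/5)(4/4)(3/3) = 1/15; P(data | r = 5) = (1/6)(0/5) = 0.
Weighting by the prior gives 1/4 · 0 = 0, 1/4 · 1/10 = 1/40, 1/4 · 1/15 = 1/60, 1/4 · 0 = 0; with total 1/24.
Normalising, the posterior is P(r = 1 | data) = 0, P(r = 3 | data) = 3/5, P(r = 4 | data) = 2/5, P(r = 5 | data) = 0.
So P(blue next | data) = Σ P(blue next | H) P(H | data) = (1/2)(3/5) + (0)(2/5) = 3/10.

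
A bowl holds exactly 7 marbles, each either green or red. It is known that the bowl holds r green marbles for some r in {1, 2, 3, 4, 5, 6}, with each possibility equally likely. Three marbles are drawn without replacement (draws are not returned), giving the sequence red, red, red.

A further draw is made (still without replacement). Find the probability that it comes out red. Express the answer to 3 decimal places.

0.600

Under each hypothesis, the probability of the observed sequence is: P(data | r = 1) = (6/7)(5/6)(4/5) = 4/7; P(data | r = 2) = (5/7)(4/6)(3/5) = 2/7; P(data | r = 3) = (4/7)(3/6)(2/5) = 4/35; P(data | r = 4) = (3/7)(2/6)(1/5) = 1/35; P(data | r = 5) = (2/7)(1/6)(0/5) = 0; P(data | r = 6) = (1/7)(0/6) = 0.
Multiplying each by its prior: 1/6 · 4/7 = 2/21, 1/6 · 2/7 = 1/21, 1/6 · 4/35 = 2/105, 1/6 · 1/35 = 1/210, 1/6 · 0 = 0, 1/6 · 0 = 0; summing to 1/6.
The posterior is then P(r = 1 | data) = 4/7, P(r = 2 | data) = 2/7, P(r = 3 | data) = 4/35, P(r = 4 | data) = 1/35, P(r = 5 | data) = 0, P(r = 6 | data) = 0.
Averaging over the posterior, P(red next | data) = (3/4)(4/7) + (1/2)(2/7) + (1/4)(4/35) + (0)(1/35) = 3/5.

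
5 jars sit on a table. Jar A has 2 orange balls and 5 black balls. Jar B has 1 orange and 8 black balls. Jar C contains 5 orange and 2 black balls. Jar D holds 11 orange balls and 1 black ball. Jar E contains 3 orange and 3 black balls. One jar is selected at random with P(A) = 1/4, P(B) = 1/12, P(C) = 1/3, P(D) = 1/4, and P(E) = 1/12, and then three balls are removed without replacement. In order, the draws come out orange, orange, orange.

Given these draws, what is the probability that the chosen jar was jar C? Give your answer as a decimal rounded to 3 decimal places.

Under each hypothesis, the probability of the observed sequence is: P(data | jar A) = (2/7)(1/6)(0/5) = 0; P(data | jar B) = (1/9)(0/8) = 0; P(data | jar C) = (5/7)(4/6)(3/5) = 2/7; P(data | jar D) = (11/12)(10/11)(9/10) = 3/4; P(data | jar E) = (3/6)(2/5)(1/4) = 1/20.
Weighting by the prior gives 1/4 · 0 = 0, 1/12 · 0 = 0, 1/3 · 2/7 = 2/21, 1/4 · 3/4 = 3/16, 1/12 · 1/20 = 1/240; these sum to 241/840.
So P(jar C | data) = (2/21) / (241/840) = 80/241.

0.332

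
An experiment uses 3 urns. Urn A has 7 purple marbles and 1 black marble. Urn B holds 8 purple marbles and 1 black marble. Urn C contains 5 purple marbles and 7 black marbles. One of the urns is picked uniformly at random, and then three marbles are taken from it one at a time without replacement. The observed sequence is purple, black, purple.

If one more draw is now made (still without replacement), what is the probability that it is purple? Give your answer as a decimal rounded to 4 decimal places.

0.7934

For each hypothesis, P(data | H) works out to: P(data | urn A) = (7/8)(1/7)(6/6) = 0.125; P(data | urn B) = (8/9)(1/8)(7/7) = 0.11111; P(data | urn C) = (5/12)(7/11)(4/10) = 0.10606.
Multiplying each by its prior: 1/3 · 0.125 = 0.041667, 1/3 · 0.11111 = 0.037037, 1/3 · 0.10606 = 0.035354; with total 0.11406.
The posterior is then P(urn A | data) = 0.36531, P(urn B | data) = 0.32472, P(urn C | data) = 0.30996.
So P(purple next | data) = Σ P(purple next | H) P(H | data) = (1)(0.36531) + (1)(0.32472) + (1/3)(0.30996) = 0.79336.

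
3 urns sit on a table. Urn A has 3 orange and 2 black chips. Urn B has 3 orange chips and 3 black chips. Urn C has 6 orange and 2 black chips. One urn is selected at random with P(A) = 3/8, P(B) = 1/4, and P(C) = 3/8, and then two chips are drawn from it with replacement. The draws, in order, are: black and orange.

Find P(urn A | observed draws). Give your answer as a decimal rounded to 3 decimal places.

Compute the likelihood of the observed sequence for each case: P(data | urn A) = (2/5)(3/5) = 0.24; P(data | urn B) = (3/6)(3/6) = 0.25; P(data | urn C) = (2/8)(6/8) = 0.1875.
Multiplying each by its prior: 3/8 · 0.24 = 0.09, 1/4 · 0.25 = 0.0625, 3/8 · 0.1875 = 0.070312; summing to 0.22281.
By Bayes' rule, P(urn A | data) = (0.09) / (0.22281) = 0.40393.

0.404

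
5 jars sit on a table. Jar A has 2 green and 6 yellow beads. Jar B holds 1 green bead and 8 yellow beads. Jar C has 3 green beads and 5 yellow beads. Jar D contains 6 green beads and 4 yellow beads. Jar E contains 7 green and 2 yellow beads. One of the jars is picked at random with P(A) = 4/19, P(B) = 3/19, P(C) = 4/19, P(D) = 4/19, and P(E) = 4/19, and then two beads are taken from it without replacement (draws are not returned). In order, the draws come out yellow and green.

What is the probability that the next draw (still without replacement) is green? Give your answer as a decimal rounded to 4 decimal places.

0.4465

For each hypothesis, P(data | H) works out to: P(data | jar A) = (6/8)(2/7) = 0.21429; P(data | jar B) = (8/9)(1/8) = 0.11111; P(data | jar C) = (5/8)(3/7) = 0.26786; P(data | jar D) = (4/10)(6/9) = 0.26667; P(data | jar E) = (2/9)(7/8) = 0.19444.
Multiplying each by its prior: 4/19 · 0.21429 = 0.045113, 3/19 · 0.11111 = 0.017544, 4/19 · 0.26786 = 0.056391, 4/19 · 0.26667 = 0.05614, 4/19 · 0.19444 = 0.040936; these sum to 0.21612.
Normalising, the posterior is P(jar A | data) = 0.20874, P(jar B | data) = 0.081175, P(jar C | data) = 0.26092, P(jar D | data) = 0.25976, P(jar E | data) = 0.18941.
The predictive probability is P(green next | data) = (1/6)(0.20874) + (0)(0.081175) + (1/3)(0.26092) + (5/8)(0.25976) + (6/7)(0.18941) = 0.44646.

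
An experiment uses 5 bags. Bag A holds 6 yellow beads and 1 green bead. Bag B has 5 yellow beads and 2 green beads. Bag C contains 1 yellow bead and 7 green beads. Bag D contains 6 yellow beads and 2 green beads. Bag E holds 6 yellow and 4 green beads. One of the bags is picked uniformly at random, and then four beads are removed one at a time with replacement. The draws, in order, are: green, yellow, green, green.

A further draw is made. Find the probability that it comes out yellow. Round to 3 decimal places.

The likelihood of the observed sequence under each hypothesis: P(data | bag A) = (1/7)(6/7)(1/7)(1/7) = 0.002499; P(data | bag B) = (2/7)(5/7)(2/7)(2/7) = 0.01666; P(data | bag C) = (7/8)(1/8)(7/8)(7/8) = 0.08374; P(data | bag D) = (2/8)(6/8)(2/8)(2/8) = 0.011719; P(data | bag E) = (4/10)(6/10)(4/10)(4/10) = 0.0384.
Weighting by the prior gives 1/5 · 0.002499 = 0.00049979, 1/5 · 0.01666 = 0.0033319, 1/5 · 0.08374 = 0.016748, 1/5 · 0.011719 = 0.0023437, 1/5 · 0.0384 = 0.00768; these sum to 0.030604.
Dividing through by the total gives posterior P(bag A | data) = 0.016331, P(bag B | data) = 0.10887, P(bag C | data) = 0.54726, P(bag D | data) = 0.076584, P(bag E | data) = 0.25095.
So P(yellow next | data) = Σ P(yellow next | H) P(H | data) = (6/7)(0.016331) + (5/7)(0.10887) + (1/8)(0.54726) + (3/4)(0.076584) + (3/5)(0.25095) = 0.36818.

0.368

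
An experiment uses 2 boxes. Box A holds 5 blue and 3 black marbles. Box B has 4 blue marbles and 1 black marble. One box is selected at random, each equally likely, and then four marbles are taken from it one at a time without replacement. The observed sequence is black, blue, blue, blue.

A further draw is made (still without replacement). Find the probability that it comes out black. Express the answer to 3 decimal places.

0.174

Compute the likelihood of the observed sequence for each case: P(data | box A) = (3/8)(5/7)(4/6)(3/5) = 3/28; P(data | box B) = (1/5)(4/4)(3/3)(2/2) = 1/5.
Multiplying each by its prior: 1/2 · 3/28 = 3/56, 1/2 · 1/5 = 1/10; these sum to 43/280.
The posterior is then P(box A | data) = 15/43, P(box B | data) = 28/43.
Averaging over the posterior, P(black next | data) = (1/2)(15/43) + (0)(28/43) = 15/86.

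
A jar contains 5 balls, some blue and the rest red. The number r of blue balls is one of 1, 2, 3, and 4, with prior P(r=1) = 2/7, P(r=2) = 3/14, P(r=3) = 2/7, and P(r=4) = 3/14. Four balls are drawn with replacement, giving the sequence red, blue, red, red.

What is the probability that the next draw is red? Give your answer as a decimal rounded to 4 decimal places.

Compute the likelihood of the observed sequence for each case: P(data | r = 1) = (4/5)(1/5)(4/5)(4/5) = 0.1024; P(data | r = 2) = (3/5)(2/5)(3/5)(3/5) = 0.0864; P(data | r = 3) = (2/5)(3/5)(2/5)(2/5) = 0.0384; P(data | r = 4) = (1/5)(4/5)(1/5)(1/5) = 0.0064.
The prior-weighted likelihoods are 2/7 · 0.1024 = 0.029257, 3/14 · 0.0864 = 0.018514, 2/7 · 0.0384 = 0.010971, 3/14 · 0.0064 = 0.0013714; summing to 0.060114.
The posterior is then P(r = 1 | data) = 0.48669, P(r = 2 | data) = 0.30798, P(r = 3 | data) = 0.18251, P(r = 4 | data) = 0.022814.
So P(red next | data) = Σ P(red next | H) P(H | data) = (4/5)(0.48669) + (3/5)(0.30798) + (2/5)(0.18251) + (1/5)(0.022814) = 0.65171.

0.6517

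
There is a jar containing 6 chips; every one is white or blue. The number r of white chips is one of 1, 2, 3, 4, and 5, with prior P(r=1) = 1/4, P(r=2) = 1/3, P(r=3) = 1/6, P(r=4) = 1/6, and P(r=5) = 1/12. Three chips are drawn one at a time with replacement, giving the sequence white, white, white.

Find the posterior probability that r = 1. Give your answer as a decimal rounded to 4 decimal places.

0.0088

For each hypothesis, P(data | H) works out to: P(data | r = 1) = (1/6)(1/6)(1/6) = 0.0046296; P(data | r = 2) = (2/6)(2/6)(2/6) = 0.037037; P(data | r = 3) = (3/6)(3/6)(3/6) = 0.125; P(data | r = 4) = (4/6)(4/6)(4/6) = 0.2963; P(data | r = 5) = (5/6)(5/6)(5/6) = 0.5787.
The prior-weighted likelihoods are 1/4 · 0.0046296 = 0.0011574, 1/3 · 0.037037 = 0.012346, 1/6 · 0.125 = 0.020833, 1/6 · 0.2963 = 0.049383, 1/12 · 0.5787 = 0.048225; summing to 0.13194.
Therefore the posterior P(r = 1 | data) = (0.0011574) / (0.13194) = 0.0087719.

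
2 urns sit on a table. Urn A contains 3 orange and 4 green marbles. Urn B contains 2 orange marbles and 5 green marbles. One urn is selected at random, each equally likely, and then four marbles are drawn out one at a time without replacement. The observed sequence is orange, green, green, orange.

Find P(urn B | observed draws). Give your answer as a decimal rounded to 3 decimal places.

The likelihood of the observed sequence under each hypothesis: P(data | urn A) = (3/7)(4/6)(3/5)(2/4) = 3/35; P(data | urn B) = (2/7)(5/6)(4/5)(1/4) = 1/21.
The prior-weighted likelihoods are 1/2 · 3/35 = 3/70, 1/2 · 1/21 = 1/42; these sum to 1/15.
By Bayes' rule, P(urn B | data) = (1/42) / (1/15) = 5/14.

0.357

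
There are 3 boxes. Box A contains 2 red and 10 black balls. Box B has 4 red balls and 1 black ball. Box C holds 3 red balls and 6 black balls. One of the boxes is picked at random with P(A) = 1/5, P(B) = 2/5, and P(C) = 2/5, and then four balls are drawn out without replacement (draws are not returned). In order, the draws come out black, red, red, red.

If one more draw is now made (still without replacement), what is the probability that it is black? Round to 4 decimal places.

Under each hypothesis, the probability of the observed sequence is: P(data | box A) = (10/12)(2/11)(1/10)(0/9) = 0; P(data | box B) = (1/5)(4/4)(3/3)(2/2) = 0.2; P(data | box C) = (6/9)(3/8)(2/7)(1/6) = 0.011905.
Multiplying each by its prior: 1/5 · 0 = 0, 2/5 · 0.2 = 0.08, 2/5 · 0.011905 = 0.0047619; summing to 0.084762.
Dividing through by the total gives posterior P(box A | data) = 0, P(box B | data) = 0.94382, P(box C | data) = 0.05618.
Averaging over the posterior, P(black next | data) = (0)(0.94382) + (1)(0.05618) = 0.05618.

0.0562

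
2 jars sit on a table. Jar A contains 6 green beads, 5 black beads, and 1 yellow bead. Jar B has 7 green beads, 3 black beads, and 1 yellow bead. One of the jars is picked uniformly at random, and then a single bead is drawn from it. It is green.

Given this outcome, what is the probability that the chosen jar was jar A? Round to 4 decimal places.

Compute the likelihood of this draw for each case: P(data | jar A) = (6/12) = 1/2; P(data | jar B) = (7/11) = 7/11.
Weighting by the prior gives 1/2 · 1/2 = 1/4, 1/2 · 7/11 = 7/22; these sum to 25/44.
Therefore the posterior P(jar A | data) = (1/4) / (25/44) = 11/25.

0.4400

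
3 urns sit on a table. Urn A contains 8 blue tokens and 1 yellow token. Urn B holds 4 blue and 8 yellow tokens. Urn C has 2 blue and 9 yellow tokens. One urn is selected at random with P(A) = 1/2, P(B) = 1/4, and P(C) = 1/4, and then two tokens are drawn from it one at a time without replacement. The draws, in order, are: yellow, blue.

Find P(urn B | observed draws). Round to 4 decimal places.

0.3859

For each hypothesis, P(data | H) works out to: P(data | urn A) = (1/9)(8/8) = 0.11111; P(data | urn B) = (8/12)(4/11) = 0.24242; P(data | urn C) = (9/11)(2/10) = 0.16364.
The prior-weighted likelihoods are 1/2 · 0.11111 = 0.055556, 1/4 · 0.24242 = 0.060606, 1/4 · 0.16364 = 0.040909; these sum to 0.15707.
By Bayes' rule, P(urn B | data) = (0.060606) / (0.15707) = 0.38585.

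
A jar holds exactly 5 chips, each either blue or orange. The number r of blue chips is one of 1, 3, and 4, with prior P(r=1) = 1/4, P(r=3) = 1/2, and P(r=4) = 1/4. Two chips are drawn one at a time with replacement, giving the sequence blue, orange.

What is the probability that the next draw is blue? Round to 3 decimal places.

The likelihood of the observed sequence under each hypothesis: P(data | r = 1) = (1/5)(4/5) = 4/25; P(data | r = 3) = (3/5)(2/5) = 6/25; P(data | r = 4) = (4/5)(1/5) = 4/25.
The prior-weighted likelihoods are 1/4 · 4/25 = 1/25, 1/2 · 6/25 = 3/25, 1/4 · 4/25 = 1/25; with total 1/5.
Normalising, the posterior is P(r = 1 | data) = 1/5, P(r = 3 | data) = 3/5, P(r = 4 | data) = 1/5.
Averaging over the posterior, P(blue next | data) = (1/5)(1/5) + (3/5)(3/5) + (4/5)(1/5) = 14/25.

0.560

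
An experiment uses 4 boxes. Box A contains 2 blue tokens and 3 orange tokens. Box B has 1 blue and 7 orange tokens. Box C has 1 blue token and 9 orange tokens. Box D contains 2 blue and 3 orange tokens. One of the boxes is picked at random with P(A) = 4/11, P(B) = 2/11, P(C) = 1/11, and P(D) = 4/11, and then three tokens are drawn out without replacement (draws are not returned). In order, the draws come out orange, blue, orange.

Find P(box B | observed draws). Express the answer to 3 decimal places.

0.128

Compute the likelihood of the observed sequence for each case: P(data | box A) = (3/5)(2/4)(2/3) = 1/5; P(data | box B) = (7/8)(1/7)(6/6) = 1/8; P(data | box C) = (9/10)(1/9)(8/8) = 1/10; P(data | box D) = (3/5)(2/4)(2/3) = 1/5.
Multiplying each by its prior: 4/11 · 1/5 = 4/55, 2/11 · 1/8 = 1/44, 1/11 · 1/10 = 1/110, 4/11 · 1/5 = 4/55; with total 39/220.
Hence P(box B | data) = (1/44) / (39/220) = 5/39.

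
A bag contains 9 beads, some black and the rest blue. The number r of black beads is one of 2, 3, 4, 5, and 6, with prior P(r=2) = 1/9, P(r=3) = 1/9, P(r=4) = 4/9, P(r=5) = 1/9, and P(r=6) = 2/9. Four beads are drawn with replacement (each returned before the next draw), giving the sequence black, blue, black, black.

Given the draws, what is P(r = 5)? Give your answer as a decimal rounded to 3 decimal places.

The likelihood of the observed sequence under each hypothesis: P(data | r = 2) = (2/9)(7/9)(2/9)(2/9) = 0.0085353; P(data | r = 3) = (3/9)(6/9)(3/9)(3/9) = 0.024691; P(data | r = 4) = (4/9)(5/9)(4/9)(4/9) = 0.048773; P(data | r = 5) = (5/9)(4/9)(5/9)(5/9) = 0.076208; P(data | r = 6) = (6/9)(3/9)(6/9)(6/9) = 0.098765.
Weighting by the prior gives 1/9 · 0.0085353 = 0.00094836, 1/9 · 0.024691 = 0.0027435, 4/9 · 0.048773 = 0.021677, 1/9 · 0.076208 = 0.0084675, 2/9 · 0.098765 = 0.021948; with total 0.055784.
Therefore the posterior P(r = 5 | data) = (0.0084675) / (0.055784) = 0.15179.

0.152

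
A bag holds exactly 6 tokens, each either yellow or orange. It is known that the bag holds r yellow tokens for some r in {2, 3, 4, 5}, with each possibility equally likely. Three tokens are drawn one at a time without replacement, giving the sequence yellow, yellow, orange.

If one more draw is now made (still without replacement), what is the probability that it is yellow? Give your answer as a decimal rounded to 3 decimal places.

0.600

For each hypothesis, P(data | H) works out to: P(data | r = 2) = (2/6)(1/5)(4/4) = 1/15; P(data | r = 3) = (3/6)(2/5)(3/4) = 3/20; P(data | r = 4) = (4/6)(3/5)(2/4) = 1/5; P(data | r = 5) = (5/6)(4/5)(1/4) = 1/6.
Weighting by the prior gives 1/4 · 1/15 = 1/60, 1/4 · 3/20 = 3/80, 1/4 · 1/5 = 1/20, 1/4 · 1/6 = 1/24; these sum to 7/48.
Normalising, the posterior is P(r = 2 | data) = 4/35, P(r = 3 | data) = 9/35, P(r = 4 | data) = 12/35, P(r = 5 | data) = 2/7.
Averaging over the posterior, P(yellow next | data) = (0)(4/35) + (1/3)(9/35) + (2/3)(12/35) + (1)(2/7) = 3/5.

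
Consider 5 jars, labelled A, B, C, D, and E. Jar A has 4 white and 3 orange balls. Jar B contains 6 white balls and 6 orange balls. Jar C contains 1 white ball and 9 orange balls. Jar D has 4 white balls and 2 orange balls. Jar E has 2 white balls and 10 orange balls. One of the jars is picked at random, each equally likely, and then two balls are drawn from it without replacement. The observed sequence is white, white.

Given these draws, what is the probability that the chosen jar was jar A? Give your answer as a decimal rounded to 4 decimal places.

Under each hypothesis, the probability of the observed sequence is: P(data | jar A) = (4/7)(3/6) = 0.28571; P(data | jar B) = (6/12)(5/11) = 0.22727; P(data | jar C) = (1/10)(0/9) = 0; P(data | jar D) = (4/6)(3/5) = 0.4; P(data | jar E) = (2/12)(1/11) = 0.015152.
Multiplying each by its prior: 1/5 · 0.28571 = 0.057143, 1/5 · 0.22727 = 0.045455, 1/5 · 0 = 0, 1/5 · 0.4 = 0.08, 1/5 · 0.015152 = 0.0030303; these sum to 0.18563.
So P(jar A | data) = (0.057143) / (0.18563) = 0.30784.

0.3078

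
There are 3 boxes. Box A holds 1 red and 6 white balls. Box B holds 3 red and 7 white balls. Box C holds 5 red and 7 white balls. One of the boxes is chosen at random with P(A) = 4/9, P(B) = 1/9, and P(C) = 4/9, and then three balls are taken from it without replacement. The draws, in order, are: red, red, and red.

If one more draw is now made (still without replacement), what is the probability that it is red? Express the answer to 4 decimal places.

0.2125

Under each hypothesis, the probability of the observed sequence is: P(data | box A) = (1/7)(0/6) = 0; P(data | box B) = (3/10)(2/9)(1/8) = 0.0083333; P(data | box C) = (5/12)(4/11)(3/10) = 0.045455.
Multiplying each by its prior: 4/9 · 0 = 0, 1/9 · 0.0083333 = 0.00092593, 4/9 · 0.045455 = 0.020202; summing to 0.021128.
Normalising, the posterior is P(box A | data) = 0, P(box B | data) = 0.043825, P(box C | data) = 0.95618.
So P(red next | data) = Σ P(red next | H) P(H | data) = (0)(0.043825) + (2/9)(0.95618) = 0.21248.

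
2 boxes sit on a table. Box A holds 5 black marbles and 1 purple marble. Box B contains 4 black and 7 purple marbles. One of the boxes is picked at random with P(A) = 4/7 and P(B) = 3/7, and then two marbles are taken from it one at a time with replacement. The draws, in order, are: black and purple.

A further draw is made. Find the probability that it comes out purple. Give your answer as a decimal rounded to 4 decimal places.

Under each hypothesis, the probability of the observed sequence is: P(data | box A) = (5/6)(1/6) = 0.13889; P(data | box B) = (4/11)(7/11) = 0.2314.
The prior-weighted likelihoods are 4/7 · 0.13889 = 0.079365, 3/7 · 0.2314 = 0.099174; with total 0.17854.
The posterior is then P(box A | data) = 0.44453, P(box B | data) = 0.55547.
The predictive probability is P(purple next | data) = (1/6)(0.44453) + (7/11)(0.55547) = 0.42757.

0.4276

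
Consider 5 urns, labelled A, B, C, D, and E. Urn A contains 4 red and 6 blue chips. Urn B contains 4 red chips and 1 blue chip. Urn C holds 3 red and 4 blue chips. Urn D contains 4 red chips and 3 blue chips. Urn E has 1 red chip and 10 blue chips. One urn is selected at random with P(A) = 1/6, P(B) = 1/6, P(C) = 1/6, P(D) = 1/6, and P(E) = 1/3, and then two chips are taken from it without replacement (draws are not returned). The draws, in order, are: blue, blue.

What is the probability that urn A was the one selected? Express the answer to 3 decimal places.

0.139

The likelihood of the observed sequence under each hypothesis: P(data | urn A) = (6/10)(5/9) = 1/3; P(data | urn B) = (1/5)(0/4) = 0; P(data | urn C) = (4/7)(3/6) = 2/7; P(data | urn D) = (3/7)(2/6) = 1/7; P(data | urn E) = (10/11)(9/10) = 9/11.
Weighting by the prior gives 1/6 · 1/3 = 1/18, 1/6 · 0 = 0, 1/6 · 2/7 = 1/21, 1/6 · 1/7 = 1/42, 1/3 · 9/11 = 3/11; with total 277/693.
By Bayes' rule, P(urn A | data) = (1/18) / (277/693) = 77/554.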